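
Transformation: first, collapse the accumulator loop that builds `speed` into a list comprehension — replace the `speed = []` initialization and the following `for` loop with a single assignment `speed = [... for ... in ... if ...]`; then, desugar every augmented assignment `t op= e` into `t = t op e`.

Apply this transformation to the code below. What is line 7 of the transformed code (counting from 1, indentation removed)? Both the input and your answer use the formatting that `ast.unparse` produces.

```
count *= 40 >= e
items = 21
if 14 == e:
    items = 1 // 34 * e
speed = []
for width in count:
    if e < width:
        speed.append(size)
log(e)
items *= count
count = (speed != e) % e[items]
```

items = items * count

Transformed code:
count = count * (40 >= e)
items = 21
if 14 == e:
    items = 1 // 34 * e
speed = [size for width in count if e < width]
log(e)
items = items * count
count = (speed != e) % e[items]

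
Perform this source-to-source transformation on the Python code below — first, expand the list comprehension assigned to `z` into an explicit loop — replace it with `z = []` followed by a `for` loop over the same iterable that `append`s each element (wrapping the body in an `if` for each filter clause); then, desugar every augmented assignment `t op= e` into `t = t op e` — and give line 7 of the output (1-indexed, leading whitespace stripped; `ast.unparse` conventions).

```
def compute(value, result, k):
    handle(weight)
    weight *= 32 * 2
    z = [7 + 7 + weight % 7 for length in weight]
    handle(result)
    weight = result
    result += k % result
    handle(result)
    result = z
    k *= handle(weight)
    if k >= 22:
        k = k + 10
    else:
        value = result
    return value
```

Transformed code:
def compute(value, result, k):
    handle(weight)
    weight = weight * (32 * 2)
    z = []
    for length in weight:
        z.append(7 + 7 + weight % 7)
    handle(result)
    weight = result
    result = result + k % result
    handle(result)
    result = z
    k = k * handle(weight)
    if k >= 22:
        k = k + 10
    else:
        value = result
    return value

handle(result)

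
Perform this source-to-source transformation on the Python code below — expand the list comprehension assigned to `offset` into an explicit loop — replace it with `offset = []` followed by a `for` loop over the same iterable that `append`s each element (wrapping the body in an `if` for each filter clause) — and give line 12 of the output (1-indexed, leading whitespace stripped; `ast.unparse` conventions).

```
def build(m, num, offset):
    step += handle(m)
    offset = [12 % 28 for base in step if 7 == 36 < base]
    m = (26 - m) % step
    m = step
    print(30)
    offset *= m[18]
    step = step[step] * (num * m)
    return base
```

return base

Transformed code:
def build(m, num, offset):
    step += handle(m)
    offset = []
    for base in step:
        if 7 == 36 < base:
            offset.append(12 % 28)
    m = (26 - m) % step
    m = step
    print(30)
    offset *= m[18]
    step = step[step] * (num * m)
    return base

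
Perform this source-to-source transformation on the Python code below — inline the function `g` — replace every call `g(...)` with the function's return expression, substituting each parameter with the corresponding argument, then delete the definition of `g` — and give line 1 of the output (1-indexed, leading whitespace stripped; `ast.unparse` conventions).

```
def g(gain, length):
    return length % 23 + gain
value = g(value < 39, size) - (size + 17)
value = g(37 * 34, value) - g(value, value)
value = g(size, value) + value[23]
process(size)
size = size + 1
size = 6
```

value = size % 23 + (value < 39) - (size + 17)

Transformed code:
value = size % 23 + (value < 39) - (size + 17)
value = value % 23 + 37 * 34 - (value % 23 + value)
value = value % 23 + size + value[23]
process(size)
size = size + 1
size = 6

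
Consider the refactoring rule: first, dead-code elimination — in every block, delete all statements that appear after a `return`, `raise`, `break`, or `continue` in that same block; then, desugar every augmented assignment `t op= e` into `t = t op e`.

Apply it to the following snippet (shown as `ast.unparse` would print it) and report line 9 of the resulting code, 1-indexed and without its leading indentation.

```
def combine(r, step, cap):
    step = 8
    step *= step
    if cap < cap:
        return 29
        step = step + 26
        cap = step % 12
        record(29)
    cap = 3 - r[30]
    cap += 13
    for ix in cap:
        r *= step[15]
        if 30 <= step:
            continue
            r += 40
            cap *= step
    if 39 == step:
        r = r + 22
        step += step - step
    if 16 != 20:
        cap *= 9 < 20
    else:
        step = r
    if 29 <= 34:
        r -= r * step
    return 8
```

Transformed code:
def combine(r, step, cap):
    step = 8
    step = step * step
    if cap < cap:
        return 29
    cap = 3 - r[30]
    cap = cap + 13
    for ix in cap:
        r = r * step[15]
        if 30 <= step:
            continue
    if 39 == step:
        r = r + 22
        step = step + (step - step)
    if 16 != 20:
        cap = cap * (9 < 20)
    else:
        step = r
    if 29 <= 34:
        r = r - r * step
    return 8

r = r * step[15]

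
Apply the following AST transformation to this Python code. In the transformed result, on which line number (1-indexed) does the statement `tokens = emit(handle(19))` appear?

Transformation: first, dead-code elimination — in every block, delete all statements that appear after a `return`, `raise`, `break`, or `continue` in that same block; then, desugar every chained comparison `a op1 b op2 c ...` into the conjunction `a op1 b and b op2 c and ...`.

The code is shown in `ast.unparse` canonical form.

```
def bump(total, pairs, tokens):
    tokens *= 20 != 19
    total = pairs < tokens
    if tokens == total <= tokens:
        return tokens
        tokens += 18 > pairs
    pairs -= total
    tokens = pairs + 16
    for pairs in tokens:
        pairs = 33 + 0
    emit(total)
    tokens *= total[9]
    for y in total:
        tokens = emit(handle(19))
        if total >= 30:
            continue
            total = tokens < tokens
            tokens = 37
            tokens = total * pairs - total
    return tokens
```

Transformed code:
def bump(total, pairs, tokens):
    tokens *= 20 != 19
    total = pairs < tokens
    if tokens == total and total <= tokens:
        return tokens
    pairs -= total
    tokens = pairs + 16
    for pairs in tokens:
        pairs = 33 + 0
    emit(total)
    tokens *= total[9]
    for y in total:
        tokens = emit(handle(19))
        if total >= 30:
            continue
    return tokens

13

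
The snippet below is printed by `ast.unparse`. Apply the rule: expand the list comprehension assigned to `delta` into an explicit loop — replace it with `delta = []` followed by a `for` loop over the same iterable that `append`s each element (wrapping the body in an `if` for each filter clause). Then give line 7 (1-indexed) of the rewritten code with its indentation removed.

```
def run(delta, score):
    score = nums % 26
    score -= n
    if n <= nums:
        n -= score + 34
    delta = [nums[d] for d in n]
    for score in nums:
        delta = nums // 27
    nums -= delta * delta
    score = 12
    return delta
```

for d in n:

Transformed code:
def run(delta, score):
    score = nums % 26
    score -= n
    if n <= nums:
        n -= score + 34
    delta = []
    for d in n:
        delta.append(nums[d])
    for score in nums:
        delta = nums // 27
    nums -= delta * delta
    score = 12
    return delta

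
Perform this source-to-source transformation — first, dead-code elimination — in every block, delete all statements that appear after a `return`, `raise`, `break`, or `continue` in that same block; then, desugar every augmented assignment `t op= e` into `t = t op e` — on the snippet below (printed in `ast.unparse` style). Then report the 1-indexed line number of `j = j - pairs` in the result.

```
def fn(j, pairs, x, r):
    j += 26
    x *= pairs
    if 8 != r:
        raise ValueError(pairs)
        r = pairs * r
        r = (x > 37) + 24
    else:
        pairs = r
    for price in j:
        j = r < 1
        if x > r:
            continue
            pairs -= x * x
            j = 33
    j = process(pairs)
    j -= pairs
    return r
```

Transformed code:
def fn(j, pairs, x, r):
    j = j + 26
    x = x * pairs
    if 8 != r:
        raise ValueError(pairs)
    else:
        pairs = r
    for price in j:
        j = r < 1
        if x > r:
            continue
    j = process(pairs)
    j = j - pairs
    return r

13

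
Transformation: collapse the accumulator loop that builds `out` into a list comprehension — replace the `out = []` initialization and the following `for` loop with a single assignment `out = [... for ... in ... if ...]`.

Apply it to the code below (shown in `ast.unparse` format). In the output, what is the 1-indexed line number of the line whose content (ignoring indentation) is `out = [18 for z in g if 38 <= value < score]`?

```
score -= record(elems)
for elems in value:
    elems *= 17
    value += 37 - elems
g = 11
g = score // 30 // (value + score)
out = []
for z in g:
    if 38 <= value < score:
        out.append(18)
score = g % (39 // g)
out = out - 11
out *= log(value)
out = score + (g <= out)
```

7

Transformed code:
score -= record(elems)
for elems in value:
    elems *= 17
    value += 37 - elems
g = 11
g = score // 30 // (value + score)
out = [18 for z in g if 38 <= value < score]
score = g % (39 // g)
out = out - 11
out *= log(value)
out = score + (g <= out)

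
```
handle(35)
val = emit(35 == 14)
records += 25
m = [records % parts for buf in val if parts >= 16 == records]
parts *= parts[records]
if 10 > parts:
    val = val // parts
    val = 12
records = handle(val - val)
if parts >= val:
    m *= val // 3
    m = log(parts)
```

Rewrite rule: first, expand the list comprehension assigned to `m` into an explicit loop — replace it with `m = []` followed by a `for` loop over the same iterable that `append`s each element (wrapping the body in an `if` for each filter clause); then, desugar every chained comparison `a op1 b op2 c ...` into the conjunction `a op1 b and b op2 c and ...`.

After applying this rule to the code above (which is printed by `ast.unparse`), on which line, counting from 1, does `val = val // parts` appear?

10

Transformed code:
handle(35)
val = emit(35 == 14)
records += 25
m = []
for buf in val:
    if parts >= 16 and 16 == records:
        m.append(records % parts)
parts *= parts[records]
if 10 > parts:
    val = val // parts
    val = 12
records = handle(val - val)
if parts >= val:
    m *= val // 3
    m = log(parts)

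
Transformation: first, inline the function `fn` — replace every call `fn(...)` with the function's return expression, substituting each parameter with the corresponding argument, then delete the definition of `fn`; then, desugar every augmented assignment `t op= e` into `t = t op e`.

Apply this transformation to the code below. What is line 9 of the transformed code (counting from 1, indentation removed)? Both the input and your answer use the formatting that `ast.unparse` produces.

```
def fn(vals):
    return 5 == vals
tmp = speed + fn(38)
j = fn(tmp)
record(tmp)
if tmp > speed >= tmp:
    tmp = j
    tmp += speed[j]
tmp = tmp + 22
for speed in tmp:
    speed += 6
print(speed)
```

Transformed code:
tmp = speed + (5 == 38)
j = 5 == tmp
record(tmp)
if tmp > speed >= tmp:
    tmp = j
    tmp = tmp + speed[j]
tmp = tmp + 22
for speed in tmp:
    speed = speed + 6
print(speed)

speed = speed + 6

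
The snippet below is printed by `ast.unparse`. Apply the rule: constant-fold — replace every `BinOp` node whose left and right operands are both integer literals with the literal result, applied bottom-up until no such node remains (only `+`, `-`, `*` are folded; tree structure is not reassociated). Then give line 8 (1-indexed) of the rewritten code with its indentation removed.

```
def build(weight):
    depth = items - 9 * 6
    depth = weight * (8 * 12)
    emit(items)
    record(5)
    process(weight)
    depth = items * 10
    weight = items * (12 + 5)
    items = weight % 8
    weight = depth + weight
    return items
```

weight = items * 17

Transformed code:
def build(weight):
    depth = items - 54
    depth = weight * 96
    emit(items)
    record(5)
    process(weight)
    depth = items * 10
    weight = items * 17
    items = weight % 8
    weight = depth + weight
    return items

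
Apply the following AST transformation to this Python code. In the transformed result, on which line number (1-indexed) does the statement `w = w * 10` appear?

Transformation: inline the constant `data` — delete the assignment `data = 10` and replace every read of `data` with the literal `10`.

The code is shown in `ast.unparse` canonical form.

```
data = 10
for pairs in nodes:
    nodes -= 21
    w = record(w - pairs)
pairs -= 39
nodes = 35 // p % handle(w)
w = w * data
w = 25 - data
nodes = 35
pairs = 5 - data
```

6

Transformed code:
for pairs in nodes:
    nodes -= 21
    w = record(w - pairs)
pairs -= 39
nodes = 35 // p % handle(w)
w = w * 10
w = 25 - 10
nodes = 35
pairs = 5 - 10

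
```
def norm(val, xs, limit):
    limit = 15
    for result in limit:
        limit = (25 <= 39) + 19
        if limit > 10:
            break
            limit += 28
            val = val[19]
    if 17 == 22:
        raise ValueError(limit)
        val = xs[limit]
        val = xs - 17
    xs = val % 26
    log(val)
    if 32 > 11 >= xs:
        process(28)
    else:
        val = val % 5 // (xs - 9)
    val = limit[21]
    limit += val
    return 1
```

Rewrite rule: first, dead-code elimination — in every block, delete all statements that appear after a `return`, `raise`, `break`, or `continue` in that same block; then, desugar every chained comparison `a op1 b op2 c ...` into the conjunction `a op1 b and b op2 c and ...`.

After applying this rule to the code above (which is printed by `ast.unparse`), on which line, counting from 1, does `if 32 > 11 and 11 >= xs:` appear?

Transformed code:
def norm(val, xs, limit):
    limit = 15
    for result in limit:
        limit = (25 <= 39) + 19
        if limit > 10:
            break
    if 17 == 22:
        raise ValueError(limit)
    xs = val % 26
    log(val)
    if 32 > 11 and 11 >= xs:
        process(28)
    else:
        val = val % 5 // (xs - 9)
    val = limit[21]
    limit += val
    return 1

11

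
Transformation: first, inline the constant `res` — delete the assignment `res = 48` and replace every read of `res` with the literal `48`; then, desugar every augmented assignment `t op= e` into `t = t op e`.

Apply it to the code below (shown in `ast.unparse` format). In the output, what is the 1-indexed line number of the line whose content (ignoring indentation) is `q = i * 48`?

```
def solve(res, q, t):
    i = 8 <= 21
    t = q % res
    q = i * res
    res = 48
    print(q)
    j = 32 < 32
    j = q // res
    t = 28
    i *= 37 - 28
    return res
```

4

Transformed code:
def solve(res, q, t):
    i = 8 <= 21
    t = q % 48
    q = i * 48
    print(q)
    j = 32 < 32
    j = q // 48
    t = 28
    i = i * (37 - 28)
    return 48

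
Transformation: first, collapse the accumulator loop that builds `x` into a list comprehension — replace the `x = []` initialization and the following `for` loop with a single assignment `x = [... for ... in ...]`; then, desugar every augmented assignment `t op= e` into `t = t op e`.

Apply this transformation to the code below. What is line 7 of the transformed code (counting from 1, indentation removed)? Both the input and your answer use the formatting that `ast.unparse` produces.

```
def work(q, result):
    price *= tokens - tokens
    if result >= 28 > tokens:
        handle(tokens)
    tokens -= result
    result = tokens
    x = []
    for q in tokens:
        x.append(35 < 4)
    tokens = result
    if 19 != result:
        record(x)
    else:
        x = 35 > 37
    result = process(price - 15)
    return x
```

Transformed code:
def work(q, result):
    price = price * (tokens - tokens)
    if result >= 28 > tokens:
        handle(tokens)
    tokens = tokens - result
    result = tokens
    x = [35 < 4 for q in tokens]
    tokens = result
    if 19 != result:
        record(x)
    else:
        x = 35 > 37
    result = process(price - 15)
    return x

x = [35 < 4 for q in tokens]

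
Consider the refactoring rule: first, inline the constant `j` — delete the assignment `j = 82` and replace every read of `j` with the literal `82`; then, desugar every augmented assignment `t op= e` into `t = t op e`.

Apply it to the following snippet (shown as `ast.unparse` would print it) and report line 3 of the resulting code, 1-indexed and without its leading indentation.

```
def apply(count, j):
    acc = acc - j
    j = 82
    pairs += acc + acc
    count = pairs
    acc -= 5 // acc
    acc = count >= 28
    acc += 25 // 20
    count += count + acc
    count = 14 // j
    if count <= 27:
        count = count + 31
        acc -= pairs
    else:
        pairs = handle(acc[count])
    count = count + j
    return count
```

pairs = pairs + (acc + acc)

Transformed code:
def apply(count, j):
    acc = acc - 82
    pairs = pairs + (acc + acc)
    count = pairs
    acc = acc - 5 // acc
    acc = count >= 28
    acc = acc + 25 // 20
    count = count + (count + acc)
    count = 14 // 82
    if count <= 27:
        count = count + 31
        acc = acc - pairs
    else:
        pairs = handle(acc[count])
    count = count + 82
    return count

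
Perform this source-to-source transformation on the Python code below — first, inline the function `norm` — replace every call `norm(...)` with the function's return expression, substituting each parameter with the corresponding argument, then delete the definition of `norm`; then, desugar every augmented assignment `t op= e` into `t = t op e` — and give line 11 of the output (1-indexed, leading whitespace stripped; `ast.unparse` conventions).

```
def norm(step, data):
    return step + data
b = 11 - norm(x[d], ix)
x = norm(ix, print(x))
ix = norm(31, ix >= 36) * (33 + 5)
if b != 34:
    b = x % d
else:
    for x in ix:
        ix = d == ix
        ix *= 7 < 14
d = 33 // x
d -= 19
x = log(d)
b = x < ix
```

d = d - 19

Transformed code:
b = 11 - (x[d] + ix)
x = ix + print(x)
ix = (31 + (ix >= 36)) * (33 + 5)
if b != 34:
    b = x % d
else:
    for x in ix:
        ix = d == ix
        ix = ix * (7 < 14)
d = 33 // x
d = d - 19
x = log(d)
b = x < ix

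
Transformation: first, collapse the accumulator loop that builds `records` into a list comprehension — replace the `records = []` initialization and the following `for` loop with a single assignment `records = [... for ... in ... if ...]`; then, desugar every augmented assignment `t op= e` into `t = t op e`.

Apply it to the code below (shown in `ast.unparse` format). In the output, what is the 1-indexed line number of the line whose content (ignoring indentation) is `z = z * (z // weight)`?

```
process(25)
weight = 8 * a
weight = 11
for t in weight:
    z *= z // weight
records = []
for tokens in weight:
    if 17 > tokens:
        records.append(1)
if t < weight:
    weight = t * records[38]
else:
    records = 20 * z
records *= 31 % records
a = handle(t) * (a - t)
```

5

Transformed code:
process(25)
weight = 8 * a
weight = 11
for t in weight:
    z = z * (z // weight)
records = [1 for tokens in weight if 17 > tokens]
if t < weight:
    weight = t * records[38]
else:
    records = 20 * z
records = records * (31 % records)
a = handle(t) * (a - t)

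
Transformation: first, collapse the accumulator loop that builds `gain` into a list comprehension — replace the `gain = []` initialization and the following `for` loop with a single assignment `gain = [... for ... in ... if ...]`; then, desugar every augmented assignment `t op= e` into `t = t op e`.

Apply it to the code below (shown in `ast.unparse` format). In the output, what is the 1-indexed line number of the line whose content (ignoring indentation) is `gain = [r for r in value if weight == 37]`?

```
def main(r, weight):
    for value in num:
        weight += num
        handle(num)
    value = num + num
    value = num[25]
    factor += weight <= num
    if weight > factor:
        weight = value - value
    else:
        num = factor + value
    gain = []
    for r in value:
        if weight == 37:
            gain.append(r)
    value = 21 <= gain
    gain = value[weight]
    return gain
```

Transformed code:
def main(r, weight):
    for value in num:
        weight = weight + num
        handle(num)
    value = num + num
    value = num[25]
    factor = factor + (weight <= num)
    if weight > factor:
        weight = value - value
    else:
        num = factor + value
    gain = [r for r in value if weight == 37]
    value = 21 <= gain
    gain = value[weight]
    return gain

12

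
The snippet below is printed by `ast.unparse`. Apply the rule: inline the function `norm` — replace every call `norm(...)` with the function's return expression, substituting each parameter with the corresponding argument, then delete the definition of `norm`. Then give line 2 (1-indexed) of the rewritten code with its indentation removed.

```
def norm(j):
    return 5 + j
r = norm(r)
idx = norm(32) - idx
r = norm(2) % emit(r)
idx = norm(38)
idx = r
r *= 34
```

Transformed code:
r = 5 + r
idx = 5 + 32 - idx
r = (5 + 2) % emit(r)
idx = 5 + 38
idx = r
r *= 34

idx = 5 + 32 - idx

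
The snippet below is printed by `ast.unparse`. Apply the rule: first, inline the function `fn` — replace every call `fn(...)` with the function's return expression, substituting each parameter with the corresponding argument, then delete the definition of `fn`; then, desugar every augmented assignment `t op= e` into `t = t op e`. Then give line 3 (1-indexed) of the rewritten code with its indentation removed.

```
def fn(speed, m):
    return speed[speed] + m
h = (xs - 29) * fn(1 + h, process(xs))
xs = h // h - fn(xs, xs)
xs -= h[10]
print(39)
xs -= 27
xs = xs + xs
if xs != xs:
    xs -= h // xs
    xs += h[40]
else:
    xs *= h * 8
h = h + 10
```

Transformed code:
h = (xs - 29) * ((1 + h)[1 + h] + process(xs))
xs = h // h - (xs[xs] + xs)
xs = xs - h[10]
print(39)
xs = xs - 27
xs = xs + xs
if xs != xs:
    xs = xs - h // xs
    xs = xs + h[40]
else:
    xs = xs * (h * 8)
h = h + 10

xs = xs - h[10]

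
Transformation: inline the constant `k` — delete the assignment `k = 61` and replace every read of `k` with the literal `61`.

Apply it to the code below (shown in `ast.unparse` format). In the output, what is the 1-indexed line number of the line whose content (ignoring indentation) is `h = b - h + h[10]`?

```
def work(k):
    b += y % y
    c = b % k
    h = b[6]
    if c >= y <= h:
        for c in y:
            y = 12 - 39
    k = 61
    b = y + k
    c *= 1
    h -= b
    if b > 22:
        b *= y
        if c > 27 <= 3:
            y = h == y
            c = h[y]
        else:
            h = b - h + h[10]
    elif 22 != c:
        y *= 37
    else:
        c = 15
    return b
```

Transformed code:
def work(k):
    b += y % y
    c = b % 61
    h = b[6]
    if c >= y <= h:
        for c in y:
            y = 12 - 39
    b = y + 61
    c *= 1
    h -= b
    if b > 22:
        b *= y
        if c > 27 <= 3:
            y = h == y
            c = h[y]
        else:
            h = b - h + h[10]
    elif 22 != c:
        y *= 37
    else:
        c = 15
    return b

17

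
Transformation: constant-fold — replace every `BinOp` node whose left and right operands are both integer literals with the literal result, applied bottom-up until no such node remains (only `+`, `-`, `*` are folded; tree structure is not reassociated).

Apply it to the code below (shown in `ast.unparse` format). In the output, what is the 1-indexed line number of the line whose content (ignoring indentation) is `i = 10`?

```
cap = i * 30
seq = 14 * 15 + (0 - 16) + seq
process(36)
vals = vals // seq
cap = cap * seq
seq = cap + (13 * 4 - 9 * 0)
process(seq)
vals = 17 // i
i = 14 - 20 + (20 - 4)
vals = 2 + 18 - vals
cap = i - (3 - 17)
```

Transformed code:
cap = i * 30
seq = 194 + seq
process(36)
vals = vals // seq
cap = cap * seq
seq = cap + 52
process(seq)
vals = 17 // i
i = 10
vals = 20 - vals
cap = i - -14

9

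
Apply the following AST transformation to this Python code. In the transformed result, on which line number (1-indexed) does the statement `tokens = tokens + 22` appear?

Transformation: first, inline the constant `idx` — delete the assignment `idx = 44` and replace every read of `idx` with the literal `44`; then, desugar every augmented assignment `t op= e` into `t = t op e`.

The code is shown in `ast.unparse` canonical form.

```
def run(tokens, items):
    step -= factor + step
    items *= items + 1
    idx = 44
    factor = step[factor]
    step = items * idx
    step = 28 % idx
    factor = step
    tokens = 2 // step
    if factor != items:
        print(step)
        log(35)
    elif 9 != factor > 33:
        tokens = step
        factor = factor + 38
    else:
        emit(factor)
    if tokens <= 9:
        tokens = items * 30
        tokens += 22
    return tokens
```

19

Transformed code:
def run(tokens, items):
    step = step - (factor + step)
    items = items * (items + 1)
    factor = step[factor]
    step = items * 44
    step = 28 % 44
    factor = step
    tokens = 2 // step
    if factor != items:
        print(step)
        log(35)
    elif 9 != factor > 33:
        tokens = step
        factor = factor + 38
    else:
        emit(factor)
    if tokens <= 9:
        tokens = items * 30
        tokens = tokens + 22
    return tokens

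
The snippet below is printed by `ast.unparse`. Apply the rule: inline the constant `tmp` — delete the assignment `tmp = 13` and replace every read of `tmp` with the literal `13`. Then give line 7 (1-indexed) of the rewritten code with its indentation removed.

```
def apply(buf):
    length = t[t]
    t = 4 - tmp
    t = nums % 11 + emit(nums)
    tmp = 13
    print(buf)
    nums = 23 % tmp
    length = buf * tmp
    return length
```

length = buf * 13

Transformed code:
def apply(buf):
    length = t[t]
    t = 4 - 13
    t = nums % 11 + emit(nums)
    print(buf)
    nums = 23 % 13
    length = buf * 13
    return length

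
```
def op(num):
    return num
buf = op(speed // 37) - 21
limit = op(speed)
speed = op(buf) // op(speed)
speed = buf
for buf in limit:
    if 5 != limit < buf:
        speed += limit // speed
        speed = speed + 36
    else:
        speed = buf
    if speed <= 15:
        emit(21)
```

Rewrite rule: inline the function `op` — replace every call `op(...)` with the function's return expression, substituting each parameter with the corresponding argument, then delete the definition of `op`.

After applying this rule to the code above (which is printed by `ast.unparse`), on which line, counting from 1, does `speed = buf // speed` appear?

3

Transformed code:
buf = speed // 37 - 21
limit = speed
speed = buf // speed
speed = buf
for buf in limit:
    if 5 != limit < buf:
        speed += limit // speed
        speed = speed + 36
    else:
        speed = buf
    if speed <= 15:
        emit(21)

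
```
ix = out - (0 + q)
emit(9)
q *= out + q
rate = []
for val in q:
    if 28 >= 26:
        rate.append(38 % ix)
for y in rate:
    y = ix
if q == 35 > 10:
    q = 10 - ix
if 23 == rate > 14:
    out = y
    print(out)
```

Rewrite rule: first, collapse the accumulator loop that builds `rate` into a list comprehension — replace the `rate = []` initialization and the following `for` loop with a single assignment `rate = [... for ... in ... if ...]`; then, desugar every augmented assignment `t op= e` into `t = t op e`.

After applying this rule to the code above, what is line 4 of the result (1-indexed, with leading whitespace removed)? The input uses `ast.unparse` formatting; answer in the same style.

Transformed code:
ix = out - (0 + q)
emit(9)
q = q * (out + q)
rate = [38 % ix for val in q if 28 >= 26]
for y in rate:
    y = ix
if q == 35 > 10:
    q = 10 - ix
if 23 == rate > 14:
    out = y
    print(out)

rate = [38 % ix for val in q if 28 >= 26]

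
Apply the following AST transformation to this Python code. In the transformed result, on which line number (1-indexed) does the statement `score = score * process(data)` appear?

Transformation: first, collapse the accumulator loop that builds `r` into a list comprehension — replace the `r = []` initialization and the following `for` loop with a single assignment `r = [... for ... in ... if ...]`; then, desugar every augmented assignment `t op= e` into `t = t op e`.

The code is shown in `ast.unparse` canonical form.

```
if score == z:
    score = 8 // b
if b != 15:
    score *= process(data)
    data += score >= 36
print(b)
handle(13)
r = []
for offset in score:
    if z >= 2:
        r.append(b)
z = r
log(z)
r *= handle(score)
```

4

Transformed code:
if score == z:
    score = 8 // b
if b != 15:
    score = score * process(data)
    data = data + (score >= 36)
print(b)
handle(13)
r = [b for offset in score if z >= 2]
z = r
log(z)
r = r * handle(score)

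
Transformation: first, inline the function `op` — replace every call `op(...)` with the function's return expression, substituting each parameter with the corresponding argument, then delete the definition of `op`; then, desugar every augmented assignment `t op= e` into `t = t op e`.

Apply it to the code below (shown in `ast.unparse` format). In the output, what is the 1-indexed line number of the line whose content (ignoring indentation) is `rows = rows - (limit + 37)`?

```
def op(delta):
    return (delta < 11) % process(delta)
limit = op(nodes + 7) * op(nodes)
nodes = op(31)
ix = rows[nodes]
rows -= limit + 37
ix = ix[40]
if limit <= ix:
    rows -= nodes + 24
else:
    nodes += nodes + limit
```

4

Transformed code:
limit = (nodes + 7 < 11) % process(nodes + 7) * ((nodes < 11) % process(nodes))
nodes = (31 < 11) % process(31)
ix = rows[nodes]
rows = rows - (limit + 37)
ix = ix[40]
if limit <= ix:
    rows = rows - (nodes + 24)
else:
    nodes = nodes + (nodes + limit)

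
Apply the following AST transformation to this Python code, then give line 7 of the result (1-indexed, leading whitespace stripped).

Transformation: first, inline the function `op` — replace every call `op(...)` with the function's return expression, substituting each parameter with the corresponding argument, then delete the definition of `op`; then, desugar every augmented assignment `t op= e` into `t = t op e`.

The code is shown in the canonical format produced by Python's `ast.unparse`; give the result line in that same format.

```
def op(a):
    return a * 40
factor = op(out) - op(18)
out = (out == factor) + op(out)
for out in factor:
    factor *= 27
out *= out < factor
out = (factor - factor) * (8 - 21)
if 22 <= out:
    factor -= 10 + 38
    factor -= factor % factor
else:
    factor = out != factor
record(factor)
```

Transformed code:
factor = out * 40 - 18 * 40
out = (out == factor) + out * 40
for out in factor:
    factor = factor * 27
out = out * (out < factor)
out = (factor - factor) * (8 - 21)
if 22 <= out:
    factor = factor - (10 + 38)
    factor = factor - factor % factor
else:
    factor = out != factor
record(factor)

if 22 <= out:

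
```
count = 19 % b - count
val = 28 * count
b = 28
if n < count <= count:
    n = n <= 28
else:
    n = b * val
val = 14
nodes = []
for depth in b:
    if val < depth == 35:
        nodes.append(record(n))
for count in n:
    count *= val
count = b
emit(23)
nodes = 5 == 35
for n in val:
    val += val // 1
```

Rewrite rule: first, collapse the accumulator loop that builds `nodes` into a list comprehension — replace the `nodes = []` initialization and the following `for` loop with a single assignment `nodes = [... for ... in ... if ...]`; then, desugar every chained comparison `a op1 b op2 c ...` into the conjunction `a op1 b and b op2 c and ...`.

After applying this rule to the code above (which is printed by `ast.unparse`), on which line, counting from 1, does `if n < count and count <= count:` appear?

Transformed code:
count = 19 % b - count
val = 28 * count
b = 28
if n < count and count <= count:
    n = n <= 28
else:
    n = b * val
val = 14
nodes = [record(n) for depth in b if val < depth and depth == 35]
for count in n:
    count *= val
count = b
emit(23)
nodes = 5 == 35
for n in val:
    val += val // 1

4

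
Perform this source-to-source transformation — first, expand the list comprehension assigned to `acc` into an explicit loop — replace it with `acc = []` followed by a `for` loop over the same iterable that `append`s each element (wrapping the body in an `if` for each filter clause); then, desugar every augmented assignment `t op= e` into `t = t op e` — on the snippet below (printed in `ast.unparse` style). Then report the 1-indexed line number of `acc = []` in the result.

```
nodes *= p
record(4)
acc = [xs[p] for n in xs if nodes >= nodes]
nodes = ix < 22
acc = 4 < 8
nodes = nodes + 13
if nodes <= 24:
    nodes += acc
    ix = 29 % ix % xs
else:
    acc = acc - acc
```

3

Transformed code:
nodes = nodes * p
record(4)
acc = []
for n in xs:
    if nodes >= nodes:
        acc.append(xs[p])
nodes = ix < 22
acc = 4 < 8
nodes = nodes + 13
if nodes <= 24:
    nodes = nodes + acc
    ix = 29 % ix % xs
else:
    acc = acc - acc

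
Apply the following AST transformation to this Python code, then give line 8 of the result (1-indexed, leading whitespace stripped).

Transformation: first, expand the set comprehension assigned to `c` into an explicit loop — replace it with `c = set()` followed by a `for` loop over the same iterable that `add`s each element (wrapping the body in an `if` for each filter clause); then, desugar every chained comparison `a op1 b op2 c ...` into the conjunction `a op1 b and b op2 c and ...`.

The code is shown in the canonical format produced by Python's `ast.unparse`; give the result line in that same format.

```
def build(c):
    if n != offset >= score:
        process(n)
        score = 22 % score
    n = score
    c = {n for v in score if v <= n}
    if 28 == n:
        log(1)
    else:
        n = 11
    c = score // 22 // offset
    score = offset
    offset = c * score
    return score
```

Transformed code:
def build(c):
    if n != offset and offset >= score:
        process(n)
        score = 22 % score
    n = score
    c = set()
    for v in score:
        if v <= n:
            c.add(n)
    if 28 == n:
        log(1)
    else:
        n = 11
    c = score // 22 // offset
    score = offset
    offset = c * score
    return score

if v <= n:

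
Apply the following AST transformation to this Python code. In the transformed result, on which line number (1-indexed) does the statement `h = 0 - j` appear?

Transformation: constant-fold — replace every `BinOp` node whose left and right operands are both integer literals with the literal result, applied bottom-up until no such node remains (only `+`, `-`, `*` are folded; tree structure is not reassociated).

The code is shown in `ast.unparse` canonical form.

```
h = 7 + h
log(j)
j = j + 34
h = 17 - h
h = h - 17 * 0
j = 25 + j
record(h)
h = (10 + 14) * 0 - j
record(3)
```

Transformed code:
h = 7 + h
log(j)
j = j + 34
h = 17 - h
h = h - 0
j = 25 + j
record(h)
h = 0 - j
record(3)

8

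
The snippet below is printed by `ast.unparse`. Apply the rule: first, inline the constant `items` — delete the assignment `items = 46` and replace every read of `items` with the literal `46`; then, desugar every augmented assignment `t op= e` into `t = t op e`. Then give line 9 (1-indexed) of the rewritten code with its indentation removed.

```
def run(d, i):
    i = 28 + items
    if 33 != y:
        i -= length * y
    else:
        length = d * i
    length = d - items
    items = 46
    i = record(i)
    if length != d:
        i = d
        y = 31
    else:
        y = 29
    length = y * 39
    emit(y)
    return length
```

Transformed code:
def run(d, i):
    i = 28 + 46
    if 33 != y:
        i = i - length * y
    else:
        length = d * i
    length = d - 46
    i = record(i)
    if length != d:
        i = d
        y = 31
    else:
        y = 29
    length = y * 39
    emit(y)
    return length

if length != d:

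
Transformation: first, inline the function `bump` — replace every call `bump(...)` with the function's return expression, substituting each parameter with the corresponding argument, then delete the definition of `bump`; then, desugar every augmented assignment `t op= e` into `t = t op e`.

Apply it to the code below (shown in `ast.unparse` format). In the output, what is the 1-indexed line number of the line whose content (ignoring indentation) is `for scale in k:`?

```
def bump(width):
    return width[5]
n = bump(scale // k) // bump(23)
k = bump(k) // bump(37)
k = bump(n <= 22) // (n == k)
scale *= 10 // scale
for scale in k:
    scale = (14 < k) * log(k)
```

Transformed code:
n = (scale // k)[5] // 23[5]
k = k[5] // 37[5]
k = (n <= 22)[5] // (n == k)
scale = scale * (10 // scale)
for scale in k:
    scale = (14 < k) * log(k)

5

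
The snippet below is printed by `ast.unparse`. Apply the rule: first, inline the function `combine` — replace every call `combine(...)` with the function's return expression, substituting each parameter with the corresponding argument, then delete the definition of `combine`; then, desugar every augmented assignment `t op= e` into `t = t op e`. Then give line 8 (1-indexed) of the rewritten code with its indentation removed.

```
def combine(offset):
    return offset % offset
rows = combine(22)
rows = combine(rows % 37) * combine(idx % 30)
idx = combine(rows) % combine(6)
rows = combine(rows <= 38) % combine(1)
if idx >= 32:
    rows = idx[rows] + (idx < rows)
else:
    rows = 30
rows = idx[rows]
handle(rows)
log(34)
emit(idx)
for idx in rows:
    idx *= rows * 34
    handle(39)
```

rows = 30

Transformed code:
rows = 22 % 22
rows = rows % 37 % (rows % 37) * (idx % 30 % (idx % 30))
idx = rows % rows % (6 % 6)
rows = (rows <= 38) % (rows <= 38) % (1 % 1)
if idx >= 32:
    rows = idx[rows] + (idx < rows)
else:
    rows = 30
rows = idx[rows]
handle(rows)
log(34)
emit(idx)
for idx in rows:
    idx = idx * (rows * 34)
    handle(39)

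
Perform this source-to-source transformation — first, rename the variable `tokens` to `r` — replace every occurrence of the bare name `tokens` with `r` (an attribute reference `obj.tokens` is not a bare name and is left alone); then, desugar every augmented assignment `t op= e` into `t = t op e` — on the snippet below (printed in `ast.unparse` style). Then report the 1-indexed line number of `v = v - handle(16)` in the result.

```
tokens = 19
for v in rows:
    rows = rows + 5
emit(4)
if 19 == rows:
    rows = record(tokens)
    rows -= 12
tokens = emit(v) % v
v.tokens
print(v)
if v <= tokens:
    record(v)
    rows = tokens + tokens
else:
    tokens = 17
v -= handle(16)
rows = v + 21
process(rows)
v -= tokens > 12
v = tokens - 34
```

Transformed code:
r = 19
for v in rows:
    rows = rows + 5
emit(4)
if 19 == rows:
    rows = record(r)
    rows = rows - 12
r = emit(v) % v
v.tokens
print(v)
if v <= r:
    record(v)
    rows = r + r
else:
    r = 17
v = v - handle(16)
rows = v + 21
process(rows)
v = v - (r > 12)
v = r - 34

16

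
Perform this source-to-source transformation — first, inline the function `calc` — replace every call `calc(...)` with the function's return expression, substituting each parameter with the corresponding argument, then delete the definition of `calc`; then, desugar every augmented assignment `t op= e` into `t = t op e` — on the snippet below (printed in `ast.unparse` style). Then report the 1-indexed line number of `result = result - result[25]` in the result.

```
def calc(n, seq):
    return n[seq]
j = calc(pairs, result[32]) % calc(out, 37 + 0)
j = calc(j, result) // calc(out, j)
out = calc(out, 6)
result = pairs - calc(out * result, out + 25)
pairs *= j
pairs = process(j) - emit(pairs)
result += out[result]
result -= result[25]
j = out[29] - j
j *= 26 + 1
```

8

Transformed code:
j = pairs[result[32]] % out[37 + 0]
j = j[result] // out[j]
out = out[6]
result = pairs - (out * result)[out + 25]
pairs = pairs * j
pairs = process(j) - emit(pairs)
result = result + out[result]
result = result - result[25]
j = out[29] - j
j = j * (26 + 1)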